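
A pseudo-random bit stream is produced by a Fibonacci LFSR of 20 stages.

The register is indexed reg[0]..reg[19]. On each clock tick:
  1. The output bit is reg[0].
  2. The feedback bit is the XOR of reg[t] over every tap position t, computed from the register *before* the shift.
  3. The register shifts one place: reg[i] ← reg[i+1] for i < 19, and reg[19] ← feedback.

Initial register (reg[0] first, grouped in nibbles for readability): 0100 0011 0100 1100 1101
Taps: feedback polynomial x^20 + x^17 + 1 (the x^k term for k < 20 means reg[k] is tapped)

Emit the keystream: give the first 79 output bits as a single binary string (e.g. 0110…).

step | reg (before) | out | fb
   0 | 01000011010011001101 | 0 | 1
   1 | 10000110100110011011 | 1 | 1
   2 | 00001101001100110111 | 0 | 1
   3 | 00011010011001101111 | 0 | 1
   4 | 00110100110011011111 | 0 | 1
   5 | 01101001100110111111 | 0 | 1
   6 | 11010011001101111111 | 1 | 0
   7 | 10100110011011111110 | 1 | 0
   8 | 01001100110111111100 | 0 | 1
   9 | 10011001101111111001 | 1 | 1
  10 | 00110011011111110011 | 0 | 0
  11 | 01100110111111100110 | 0 | 1
  12 | 11001101111111001101 | 1 | 0
  13 | 10011011111110011010 | 1 | 1
  14 | 00110111111100110101 | 0 | 1
  15 | 01101111111001101011 | 0 | 0
  16 | 11011111110011010110 | 1 | 0
  17 | 10111111100110101100 | 1 | 0
  18 | 01111111001101011000 | 0 | 0
  19 | 11111110011010110000 | 1 | 1
  20 | 11111100110101100001 | 1 | 1
  21 | 11111001101011000011 | 1 | 1
  22 | 11110011010110000111 | 1 | 0
  23 | 11100110101100001110 | 1 | 0
  24 | 11001101011000011100 | 1 | 0
  25 | 10011010110000111000 | 1 | 1
  26 | 00110101100001110001 | 0 | 0
  27 | 01101011000011100010 | 0 | 0
  28 | 11010110000111000100 | 1 | 0
  29 | 10101100001110001000 | 1 | 1
  30 | 01011000011100010001 | 0 | 0
  31 | 10110000111000100010 | 1 | 1
  32 | 01100001110001000101 | 0 | 1
  33 | 11000011100010001011 | 1 | 1
  34 | 10000111000100010111 | 1 | 0
  35 | 00001110001000101110 | 0 | 1
  36 | 00011100010001011101 | 0 | 1
  37 | 00111000100010111011 | 0 | 0
  38 | 01110001000101110110 | 0 | 1
  39 | 11100010001011101101 | 1 | 0
  40 | 11000100010111011010 | 1 | 1
  41 | 10001000101110110101 | 1 | 0
  42 | 00010001011101101010 | 0 | 0
  43 | 00100010111011010100 | 0 | 1
  44 | 01000101110110101001 | 0 | 0
  45 | 10001011101101010010 | 1 | 1
  46 | 00010111011010100101 | 0 | 1
  47 | 00101110110101001011 | 0 | 0
  48 | 01011101101010010110 | 0 | 1
  49 | 10111011010100101101 | 1 | 0
  50 | 01110110101001011010 | 0 | 0
  51 | 11101101010010110100 | 1 | 0
  52 | 11011010100101101000 | 1 | 1
  53 | 10110101001011010001 | 1 | 1
  54 | 01101010010110100011 | 0 | 0
  55 | 11010100101101000110 | 1 | 0
  56 | 10101001011010001100 | 1 | 0
  57 | 01010010110100011000 | 0 | 0
  58 | 10100101101000110000 | 1 | 1
  59 | 01001011010001100001 | 0 | 0
  60 | 10010110100011000010 | 1 | 1
  61 | 00101101000110000101 | 0 | 1
  62 | 01011010001100001011 | 0 | 0
  63 | 10110100011000010110 | 1 | 0
  64 | 01101000110000101100 | 0 | 1
  65 | 11010001100001011001 | 1 | 1
  66 | 10100011000010110011 | 1 | 1
  67 | 01000110000101100111 | 0 | 1
  68 | 10001100001011001111 | 1 | 0
  69 | 00011000010110011110 | 0 | 1
  70 | 00110000101100111101 | 0 | 1
  71 | 01100001011001111011 | 0 | 0
  72 | 11000010110011110110 | 1 | 0
  73 | 10000101100111101100 | 1 | 0
  74 | 00001011001111011000 | 0 | 0
  75 | 00010110011110110000 | 0 | 0
  76 | 00101100111101100000 | 0 | 0
  77 | 01011001111011000000 | 0 | 0
  78 | 10110011110110000000 | 1 | 1

0100001101001100110111111100110101100001110001000101110110101001011010001100001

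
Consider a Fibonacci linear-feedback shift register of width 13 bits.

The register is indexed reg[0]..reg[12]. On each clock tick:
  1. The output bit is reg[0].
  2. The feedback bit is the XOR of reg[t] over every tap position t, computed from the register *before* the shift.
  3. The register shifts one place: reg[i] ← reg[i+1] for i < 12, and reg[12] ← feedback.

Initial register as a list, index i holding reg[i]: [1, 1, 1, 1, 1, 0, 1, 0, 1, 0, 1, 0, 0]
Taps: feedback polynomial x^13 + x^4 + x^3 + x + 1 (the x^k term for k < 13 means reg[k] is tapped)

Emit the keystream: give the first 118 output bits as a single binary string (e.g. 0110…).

1111101010100011100001100000011011010010100001100101111011101111110101011001110001011100000111100010100110001101011100

tick  register→output (feedback)
  0  1111101010100→1 (0)
  1  1111010101000→1 (1)
  2  1110101010001→1 (1)
  3  1101010100011→1 (1)
  4  1010101000111→1 (0)
  5  0101010001110→0 (0)
  6  1010100011100→1 (0)
  7  0101000111000→0 (0)
  8  1010001110000→1 (1)
  9  0100011100001→0 (1)
 10  1000111000011→1 (0)
 11  0001110000110→0 (0)
 12  0011100001100→0 (0)
 13  0111000011000→0 (0)
 14  1110000110000→1 (0)
 15  1100001100000→1 (0)
 16  1000011000000→1 (1)
 17  0000110000001→0 (1)
 18  0001100000011→0 (0)
 19  0011000000110→0 (1)
 20  0110000001101→0 (1)
 21  1100000011011→1 (0)
 22  1000000110110→1 (1)
 23  0000001101101→0 (0)
 24  0000011011010→0 (0)
 25  0000110110100→0 (1)
 26  0001101101001→0 (0)
 27  0011011010010→0 (1)
 28  0110110100101→0 (0)
 29  1101101001010→1 (0)
 30  1011010010100→1 (0)
 31  0110100101000→0 (0)
 32  1101001010000→1 (1)
 33  1010010100001→1 (1)
 34  0100101000011→0 (0)
 35  1001010000110→1 (0)
 36  0010100001100→0 (1)
 37  0101000011001→0 (0)
 38  1010000110010→1 (1)
 39  0100001100101→0 (1)
 40  1000011001011→1 (1)
 41  0000110010111→0 (1)
 42  0001100101111→0 (0)
 43  0011001011110→0 (1)
 44  0110010111101→0 (1)
 45  1100101111011→1 (1)
 46  1001011110111→1 (0)
 47  0010111101110→0 (1)
 48  0101111011101→0 (1)
 49  1011110111011→1 (1)
 50  0111101110111→0 (1)
 51  1111011101111→1 (1)
 52  1110111011111→1 (1)
 53  1101110111111→1 (0)
 54  1011101111110→1 (1)
 55  0111011111101→0 (0)
 56  1110111111010→1 (1)
 57  1101111110101→1 (0)
 58  1011111101010→1 (1)
 59  0111111010101→0 (1)
 60  1111110101011→1 (0)
 61  1111101010110→1 (0)
 62  1111010101100→1 (1)
 63  1110101011001→1 (1)
 64  1101010110011→1 (1)
 65  1010101100111→1 (0)
 66  0101011001110→0 (0)
 67  1010110011100→1 (0)
 68  0101100111000→0 (1)
 69  1011001110001→1 (0)
 70  0110011100010→0 (1)
 71  1100111000101→1 (1)
 72  1001110001011→1 (1)
 73  0011100010111→0 (0)
 74  0111000101110→0 (0)
 75  1110001011100→1 (0)
 76  1100010111000→1 (0)
 77  1000101110000→1 (0)
 78  0001011100000→0 (1)
 79  0010111000001→0 (1)
 80  0101110000011→0 (1)
 81  1011100000111→1 (1)
 82  0111000001111→0 (0)
 83  1110000011110→1 (0)
 84  1100000111100→1 (0)
 85  1000001111000→1 (1)
 86  0000011110001→0 (0)
 87  0000111100010→0 (1)
 88  0001111000101→0 (0)
 89  0011110001010→0 (0)
 90  0111100010100→0 (1)
 91  1111000101001→1 (1)
 92  1110001010011→1 (0)
 93  1100010100110→1 (0)
 94  1000101001100→1 (0)
 95  0001010011000→0 (1)
 96  0010100110001→0 (1)
 97  0101001100011→0 (0)
 98  1010011000110→1 (1)
 99  0100110001101→0 (0)
100  1001100011010→1 (1)
101  0011000110101→0 (1)
102  0110001101011→0 (1)
103  1100011010111→1 (0)
104  1000110101110→1 (0)
105  0001101011100→0 (0)
106  0011010111000→0 (1)
107  0110101110001→0 (0)
108  1101011100010→1 (1)
109  1010111000101→1 (0)
110  0101110001010→0 (1)
111  1011100010101→1 (1)
112  0111000101011→0 (0)
113  1110001010110→1 (0)
114  1100010101100→1 (0)
115  1000101011000→1 (0)
116  0001010110000→0 (1)
117  0010101100001→0 (1)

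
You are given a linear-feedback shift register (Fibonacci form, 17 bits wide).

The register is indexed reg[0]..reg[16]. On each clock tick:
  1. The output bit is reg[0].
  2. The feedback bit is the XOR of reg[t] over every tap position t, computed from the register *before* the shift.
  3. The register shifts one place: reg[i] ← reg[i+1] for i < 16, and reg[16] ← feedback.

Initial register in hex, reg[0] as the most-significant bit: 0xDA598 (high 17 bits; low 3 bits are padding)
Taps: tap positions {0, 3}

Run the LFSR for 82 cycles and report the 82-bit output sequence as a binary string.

1101101001011001100001000100101011010011000011100010010110111111100001000010000111

tick  register→output (feedback)
  0  11011010010110011→1 (0)
  1  10110100101100110→1 (0)
  2  01101001011001100→0 (0)
  3  11010010110011000→1 (0)
  4  10100101100110000→1 (1)
  5  01001011001100001→0 (0)
  6  10010110011000010→1 (0)
  7  00101100110000100→0 (0)
  8  01011001100001000→0 (1)
  9  10110011000010001→1 (0)
 10  01100110000100010→0 (0)
 11  11001100001000100→1 (1)
 12  10011000010001001→1 (0)
 13  00110000100010010→0 (1)
 14  01100001000100101→0 (0)
 15  11000010001001010→1 (1)
 16  10000100010010101→1 (1)
 17  00001000100101011→0 (0)
 18  00010001001010110→0 (1)
 19  00100010010101101→0 (0)
 20  01000100101011010→0 (0)
 21  10001001010110100→1 (1)
 22  00010010101101001→0 (1)
 23  00100101011010011→0 (0)
 24  01001010110100110→0 (0)
 25  10010101101001100→1 (0)
 26  00101011010011000→0 (0)
 27  01010110100110000→0 (1)
 28  10101101001100001→1 (1)
 29  01011010011000011→0 (1)
 30  10110100110000111→1 (0)
 31  01101001100001110→0 (0)
 32  11010011000011100→1 (0)
 33  10100110000111000→1 (1)
 34  01001100001110001→0 (0)
 35  10011000011100010→1 (0)
 36  00110000111000100→0 (1)
 37  01100001110001001→0 (0)
 38  11000011100010010→1 (1)
 39  10000111000100101→1 (1)
 40  00001110001001011→0 (0)
 41  00011100010010110→0 (1)
 42  00111000100101101→0 (1)
 43  01110001001011011→0 (1)
 44  11100010010110111→1 (1)
 45  11000100101101111→1 (1)
 46  10001001011011111→1 (1)
 47  00010010110111111→0 (1)
 48  00100101101111111→0 (0)
 49  01001011011111110→0 (0)
 50  10010110111111100→1 (0)
 51  00101101111111000→0 (0)
 52  01011011111110000→0 (1)
 53  10110111111100001→1 (0)
 54  01101111111000010→0 (0)
 55  11011111110000100→1 (0)
 56  10111111100001000→1 (0)
 57  01111111000010000→0 (1)
 58  11111110000100001→1 (0)
 59  11111100001000010→1 (0)
 60  11111000010000100→1 (0)
 61  11110000100001000→1 (0)
 62  11100001000010000→1 (1)
 63  11000010000100001→1 (1)
 64  10000100001000011→1 (1)
 65  00001000010000111→0 (0)
 66  00010000100001110→0 (1)
 67  00100001000011101→0 (0)
 68  01000010000111010→0 (0)
 69  10000100001110100→1 (1)
 70  00001000011101001→0 (0)
 71  00010000111010010→0 (1)
 72  00100001110100101→0 (0)
 73  01000011101001010→0 (0)
 74  10000111010010100→1 (1)
 75  00001110100101001→0 (0)
 76  00011101001010010→0 (1)
 77  00111010010100101→0 (1)
 78  01110100101001011→0 (1)
 79  11101001010010111→1 (1)
 80  11010010100101111→1 (0)
 81  10100101001011110→1 (1)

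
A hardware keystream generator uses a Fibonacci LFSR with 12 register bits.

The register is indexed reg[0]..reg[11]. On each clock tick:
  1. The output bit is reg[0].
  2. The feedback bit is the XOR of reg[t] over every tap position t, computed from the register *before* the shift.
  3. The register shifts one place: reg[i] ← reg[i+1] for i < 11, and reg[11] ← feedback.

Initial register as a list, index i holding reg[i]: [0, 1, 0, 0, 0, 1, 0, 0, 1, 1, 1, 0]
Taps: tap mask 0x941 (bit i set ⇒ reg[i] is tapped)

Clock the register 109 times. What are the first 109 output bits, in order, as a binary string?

0100010011101110000110100011001110011000100111000010110100111001001110001010110101001101110101001000010111111

step | reg (before) | out | fb
   0 | 010001001110 | 0 | 1
   1 | 100010011101 | 1 | 1
   2 | 000100111011 | 0 | 1
   3 | 001001110111 | 0 | 0
   4 | 010011101110 | 0 | 0
   5 | 100111011100 | 1 | 0
   6 | 001110111000 | 0 | 0
   7 | 011101110000 | 0 | 1
   8 | 111011100001 | 1 | 1
   9 | 110111000011 | 1 | 0
  10 | 101110000110 | 1 | 1
  11 | 011100001101 | 0 | 0
  12 | 111000011010 | 1 | 0
  13 | 110000110100 | 1 | 0
  14 | 100001101000 | 1 | 1
  15 | 000011010001 | 0 | 1
  16 | 000110100011 | 0 | 0
  17 | 001101000110 | 0 | 0
  18 | 011010001100 | 0 | 1
  19 | 110100011001 | 1 | 1
  20 | 101000110011 | 1 | 1
  21 | 010001100111 | 0 | 0
  22 | 100011001110 | 1 | 0
  23 | 000110011100 | 0 | 1
  24 | 001100111001 | 0 | 1
  25 | 011001110011 | 0 | 0
  26 | 110011100110 | 1 | 0
  27 | 100111001100 | 1 | 0
  28 | 001110011000 | 0 | 1
  29 | 011100110001 | 0 | 0
  30 | 111001100010 | 1 | 0
  31 | 110011000100 | 1 | 1
  32 | 100110001001 | 1 | 1
  33 | 001100010011 | 0 | 1
  34 | 011000100111 | 0 | 0
  35 | 110001001110 | 1 | 0
  36 | 100010011100 | 1 | 0
  37 | 000100111000 | 0 | 0
  38 | 001001110000 | 0 | 1
  39 | 010011100001 | 0 | 0
  40 | 100111000010 | 1 | 1
  41 | 001110000101 | 0 | 1
  42 | 011100001011 | 0 | 0
  43 | 111000010110 | 1 | 1
  44 | 110000101101 | 1 | 0
  45 | 100001011010 | 1 | 0
  46 | 000010110100 | 0 | 1
  47 | 000101101001 | 0 | 1
  48 | 001011010011 | 0 | 1
  49 | 010110100111 | 0 | 0
  50 | 101101001110 | 1 | 0
  51 | 011010011100 | 0 | 1
  52 | 110100111001 | 1 | 0
  53 | 101001110010 | 1 | 0
  54 | 010011100100 | 0 | 1
  55 | 100111001001 | 1 | 1
  56 | 001110010011 | 0 | 1
  57 | 011100100111 | 0 | 0
  58 | 111001001110 | 1 | 0
  59 | 110010011100 | 1 | 0
  60 | 100100111000 | 1 | 1
  61 | 001001110001 | 0 | 0
  62 | 010011100010 | 0 | 1
  63 | 100111000101 | 1 | 0
  64 | 001110001010 | 0 | 1
  65 | 011100010101 | 0 | 1
  66 | 111000101011 | 1 | 0
  67 | 110001010110 | 1 | 1
  68 | 100010101101 | 1 | 0
  69 | 000101011010 | 0 | 1
  70 | 001010110101 | 0 | 0
  71 | 010101101010 | 0 | 0
  72 | 101011010100 | 1 | 1
  73 | 010110101001 | 0 | 1
  74 | 101101010011 | 1 | 0
  75 | 011010100110 | 0 | 1
  76 | 110101001101 | 1 | 1
  77 | 101010011011 | 1 | 1
  78 | 010100110111 | 0 | 0
  79 | 101001101110 | 1 | 1
  80 | 010011011101 | 0 | 0
  81 | 100110111010 | 1 | 1
  82 | 001101110101 | 0 | 0
  83 | 011011101010 | 0 | 0
  84 | 110111010100 | 1 | 1
  85 | 101110101001 | 1 | 0
  86 | 011101010010 | 0 | 0
  87 | 111010100100 | 1 | 0
  88 | 110101001000 | 1 | 0
  89 | 101010010000 | 1 | 1
  90 | 010100100001 | 0 | 0
  91 | 101001000010 | 1 | 1
  92 | 010010000101 | 0 | 1
  93 | 100100001011 | 1 | 1
  94 | 001000010111 | 0 | 1
  95 | 010000101111 | 0 | 1
  96 | 100001011111 | 1 | 1
  97 | 000010111111 | 0 | 1
  98 | 000101111111 | 0 | 1
  99 | 001011111111 | 0 | 1
 100 | 010111111111 | 0 | 1
 101 | 101111111111 | 1 | 0
 102 | 011111111110 | 0 | 0
 103 | 111111111100 | 1 | 1
 104 | 111111111001 | 1 | 0
 105 | 111111110010 | 1 | 0
 106 | 111111100100 | 1 | 0
 107 | 111111001000 | 1 | 0
 108 | 111110010000 | 1 | 1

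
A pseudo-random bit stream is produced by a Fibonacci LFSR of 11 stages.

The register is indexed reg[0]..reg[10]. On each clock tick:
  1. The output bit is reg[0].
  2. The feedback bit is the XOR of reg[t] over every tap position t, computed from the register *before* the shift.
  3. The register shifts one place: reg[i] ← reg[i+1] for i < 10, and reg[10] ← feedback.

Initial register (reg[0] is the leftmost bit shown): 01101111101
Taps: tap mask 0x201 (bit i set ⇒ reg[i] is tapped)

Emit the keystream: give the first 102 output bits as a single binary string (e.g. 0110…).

k : reg_k → out_k, fb_k
0: 01101111101 → 0, fb=0
1: 11011111010 → 1, fb=0
2: 10111110100 → 1, fb=1
3: 01111101001 → 0, fb=0
4: 11111010010 → 1, fb=0
5: 11110100100 → 1, fb=1
6: 11101001001 → 1, fb=1
7: 11010010011 → 1, fb=0
8: 10100100110 → 1, fb=0
9: 01001001100 → 0, fb=0
10: 10010011000 → 1, fb=1
11: 00100110001 → 0, fb=0
12: 01001100010 → 0, fb=1
13: 10011000101 → 1, fb=1
14: 00110001011 → 0, fb=1
15: 01100010111 → 0, fb=1
16: 11000101111 → 1, fb=0
17: 10001011110 → 1, fb=0
18: 00010111100 → 0, fb=0
19: 00101111000 → 0, fb=0
20: 01011110000 → 0, fb=0
21: 10111100000 → 1, fb=1
22: 01111000001 → 0, fb=0
23: 11110000010 → 1, fb=0
24: 11100000100 → 1, fb=1
25: 11000001001 → 1, fb=1
26: 10000010011 → 1, fb=0
27: 00000100110 → 0, fb=1
28: 00001001101 → 0, fb=0
29: 00010011010 → 0, fb=1
30: 00100110101 → 0, fb=0
31: 01001101010 → 0, fb=1
32: 10011010101 → 1, fb=1
33: 00110101011 → 0, fb=1
34: 01101010111 → 0, fb=1
35: 11010101111 → 1, fb=0
36: 10101011110 → 1, fb=0
37: 01010111100 → 0, fb=0
38: 10101111000 → 1, fb=1
39: 01011110001 → 0, fb=0
40: 10111100010 → 1, fb=0
41: 01111000100 → 0, fb=0
42: 11110001000 → 1, fb=1
43: 11100010001 → 1, fb=1
44: 11000100011 → 1, fb=0
45: 10001000110 → 1, fb=0
46: 00010001100 → 0, fb=0
47: 00100011000 → 0, fb=0
48: 01000110000 → 0, fb=0
49: 10001100000 → 1, fb=1
50: 00011000001 → 0, fb=0
51: 00110000010 → 0, fb=1
52: 01100000101 → 0, fb=0
53: 11000001010 → 1, fb=0
54: 10000010100 → 1, fb=1
55: 00000101001 → 0, fb=0
56: 00001010010 → 0, fb=1
57: 00010100101 → 0, fb=0
58: 00101001010 → 0, fb=1
59: 01010010101 → 0, fb=0
60: 10100101010 → 1, fb=0
61: 01001010100 → 0, fb=0
62: 10010101000 → 1, fb=1
63: 00101010001 → 0, fb=0
64: 01010100010 → 0, fb=1
65: 10101000101 → 1, fb=1
66: 01010001011 → 0, fb=1
67: 10100010111 → 1, fb=0
68: 01000101110 → 0, fb=1
69: 10001011101 → 1, fb=1
70: 00010111011 → 0, fb=1
71: 00101110111 → 0, fb=1
72: 01011101111 → 0, fb=1
73: 10111011111 → 1, fb=0
74: 01110111110 → 0, fb=1
75: 11101111101 → 1, fb=1
76: 11011111011 → 1, fb=0
77: 10111110110 → 1, fb=0
78: 01111101100 → 0, fb=0
79: 11111011000 → 1, fb=1
80: 11110110001 → 1, fb=1
81: 11101100011 → 1, fb=0
82: 11011000110 → 1, fb=0
83: 10110001100 → 1, fb=1
84: 01100011001 → 0, fb=0
85: 11000110010 → 1, fb=0
86: 10001100100 → 1, fb=1
87: 00011001001 → 0, fb=0
88: 00110010010 → 0, fb=1
89: 01100100101 → 0, fb=0
90: 11001001010 → 1, fb=0
91: 10010010100 → 1, fb=1
92: 00100101001 → 0, fb=0
93: 01001010010 → 0, fb=1
94: 10010100101 → 1, fb=1
95: 00101001011 → 0, fb=1
96: 01010010111 → 0, fb=1
97: 10100101111 → 1, fb=0
98: 01001011110 → 0, fb=1
99: 10010111101 → 1, fb=1
100: 00101111011 → 0, fb=1
101: 01011110111 → 0, fb=1

011011111010010011000101111000001001101010111100010001100000101001010100010111011111011000110010010100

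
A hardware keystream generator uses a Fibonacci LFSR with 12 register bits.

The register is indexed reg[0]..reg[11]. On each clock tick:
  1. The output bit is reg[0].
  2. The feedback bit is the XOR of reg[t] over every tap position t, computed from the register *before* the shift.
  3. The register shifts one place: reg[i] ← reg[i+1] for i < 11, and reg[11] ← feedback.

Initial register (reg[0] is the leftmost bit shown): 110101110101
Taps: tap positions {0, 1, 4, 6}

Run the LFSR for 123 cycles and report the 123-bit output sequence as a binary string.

step | reg (before) | out | fb
   0 | 110101110101 | 1 | 1
   1 | 101011101011 | 1 | 1
   2 | 010111010111 | 0 | 0
   3 | 101110101110 | 1 | 1
   4 | 011101011101 | 0 | 1
   5 | 111010111011 | 1 | 0
   6 | 110101110110 | 1 | 1
   7 | 101011101101 | 1 | 1
   8 | 010111011011 | 0 | 0
   9 | 101110110110 | 1 | 1
  10 | 011101101101 | 0 | 0
  11 | 111011011010 | 1 | 1
  12 | 110110110101 | 1 | 0
  13 | 101101101010 | 1 | 0
  14 | 011011010100 | 0 | 0
  15 | 110110101000 | 1 | 0
  16 | 101101010000 | 1 | 1
  17 | 011010100001 | 0 | 1
  18 | 110101000011 | 1 | 0
  19 | 101010000110 | 1 | 0
  20 | 010100001100 | 0 | 1
  21 | 101000011001 | 1 | 1
  22 | 010000110011 | 0 | 0
  23 | 100001100110 | 1 | 0
  24 | 000011001100 | 0 | 1
  25 | 000110011001 | 0 | 1
  26 | 001100110011 | 0 | 1
  27 | 011001100111 | 0 | 0
  28 | 110011001110 | 1 | 1
  29 | 100110011101 | 1 | 0
  30 | 001100111010 | 0 | 1
  31 | 011001110101 | 0 | 0
  32 | 110011101010 | 1 | 0
  33 | 100111010100 | 1 | 0
  34 | 001110101000 | 0 | 0
  35 | 011101010000 | 0 | 1
  36 | 111010100001 | 1 | 0
  37 | 110101000010 | 1 | 0
  38 | 101010000100 | 1 | 0
  39 | 010100001000 | 0 | 1
  40 | 101000010001 | 1 | 1
  41 | 010000100011 | 0 | 0
  42 | 100001000110 | 1 | 1
  43 | 000010001101 | 0 | 1
  44 | 000100011011 | 0 | 0
  45 | 001000110110 | 0 | 1
  46 | 010001101101 | 0 | 0
  47 | 100011011010 | 1 | 0
  48 | 000110110100 | 0 | 0
  49 | 001101101000 | 0 | 1
  50 | 011011010001 | 0 | 0
  51 | 110110100010 | 1 | 0
  52 | 101101000100 | 1 | 1
  53 | 011010001001 | 0 | 0
  54 | 110100010010 | 1 | 0
  55 | 101000100100 | 1 | 0
  56 | 010001001000 | 0 | 1
  57 | 100010010001 | 1 | 0
  58 | 000100100010 | 0 | 1
  59 | 001001000101 | 0 | 0
  60 | 010010001010 | 0 | 0
  61 | 100100010100 | 1 | 1
  62 | 001000101001 | 0 | 1
  63 | 010001010011 | 0 | 1
  64 | 100010100111 | 1 | 1
  65 | 000101001111 | 0 | 0
  66 | 001010011110 | 0 | 1
  67 | 010100111101 | 0 | 0
  68 | 101001111010 | 1 | 0
  69 | 010011110100 | 0 | 1
  70 | 100111101001 | 1 | 1
  71 | 001111010011 | 0 | 1
  72 | 011110100111 | 0 | 1
  73 | 111101001111 | 1 | 0
  74 | 111010011110 | 1 | 1
  75 | 110100111101 | 1 | 1
  76 | 101001111011 | 1 | 0
  77 | 010011110110 | 0 | 1
  78 | 100111101101 | 1 | 1
  79 | 001111011011 | 0 | 1
  80 | 011110110111 | 0 | 1
  81 | 111101101111 | 1 | 1
  82 | 111011011111 | 1 | 1
  83 | 110110111111 | 1 | 0
  84 | 101101111110 | 1 | 0
  85 | 011011111100 | 0 | 1
  86 | 110111111001 | 1 | 0
  87 | 101111110010 | 1 | 1
  88 | 011111100101 | 0 | 1
  89 | 111111001011 | 1 | 1
  90 | 111110010111 | 1 | 1
  91 | 111100101111 | 1 | 1
  92 | 111001011111 | 1 | 0
  93 | 110010111110 | 1 | 0
  94 | 100101111100 | 1 | 0
  95 | 001011111000 | 0 | 0
  96 | 010111110000 | 0 | 1
  97 | 101111100001 | 1 | 1
  98 | 011111000011 | 0 | 0
  99 | 111110000110 | 1 | 1
 100 | 111100001101 | 1 | 0
 101 | 111000011010 | 1 | 0
 102 | 110000110100 | 1 | 1
 103 | 100001101001 | 1 | 0
 104 | 000011010010 | 0 | 1
 105 | 000110100101 | 0 | 0
 106 | 001101001010 | 0 | 0
 107 | 011010010100 | 0 | 0
 108 | 110100101000 | 1 | 1
 109 | 101001010001 | 1 | 1
 110 | 010010100011 | 0 | 1
 111 | 100101000111 | 1 | 1
 112 | 001010001111 | 0 | 1
 113 | 010100011111 | 0 | 1
 114 | 101000111111 | 1 | 0
 115 | 010001111110 | 0 | 0
 116 | 100011111100 | 1 | 1
 117 | 000111111001 | 0 | 0
 118 | 001111110010 | 0 | 0
 119 | 011111100100 | 0 | 1
 120 | 111111001001 | 1 | 1
 121 | 111110010011 | 1 | 1
 122 | 111100100111 | 1 | 1

110101110101110110110101000011001100111010100001000110110100010010001010011110100111101101111110010111110000110100101000111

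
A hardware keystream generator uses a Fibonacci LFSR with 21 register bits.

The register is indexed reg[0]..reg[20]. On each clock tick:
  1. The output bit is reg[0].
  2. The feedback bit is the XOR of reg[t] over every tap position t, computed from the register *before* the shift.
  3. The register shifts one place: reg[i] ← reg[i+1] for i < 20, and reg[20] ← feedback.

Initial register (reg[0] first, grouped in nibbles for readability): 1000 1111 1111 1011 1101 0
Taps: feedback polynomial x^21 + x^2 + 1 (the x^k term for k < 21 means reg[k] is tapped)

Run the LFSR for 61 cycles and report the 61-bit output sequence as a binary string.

tick  register→output (feedback)
  0  100011111111101111010→1 (1)
  1  000111111111011110101→0 (0)
  2  001111111110111101010→0 (1)
  3  011111111101111010101→0 (1)
  4  111111111011110101011→1 (0)
  5  111111110111101010110→1 (0)
  6  111111101111010101100→1 (0)
  7  111111011110101011000→1 (0)
  8  111110111101010110000→1 (0)
  9  111101111010101100000→1 (0)
 10  111011110101011000000→1 (0)
 11  110111101010110000000→1 (1)
 12  101111010101100000001→1 (0)
 13  011110101011000000010→0 (1)
 14  111101010110000000101→1 (0)
 15  111010101100000001010→1 (0)
 16  110101011000000010100→1 (1)
 17  101010110000000101001→1 (0)
 18  010101100000001010010→0 (0)
 19  101011000000010100100→1 (0)
 20  010110000000101001000→0 (0)
 21  101100000001010010000→1 (0)
 22  011000000010100100000→0 (1)
 23  110000000101001000001→1 (1)
 24  100000001010010000011→1 (1)
 25  000000010100100000111→0 (0)
 26  000000101001000001110→0 (0)
 27  000001010010000011100→0 (0)
 28  000010100100000111000→0 (0)
 29  000101001000001110000→0 (0)
 30  001010010000011100000→0 (1)
 31  010100100000111000001→0 (0)
 32  101001000001110000010→1 (0)
 33  010010000011100000100→0 (0)
 34  100100000111000001000→1 (1)
 35  001000001110000010001→0 (1)
 36  010000011100000100011→0 (0)
 37  100000111000001000110→1 (1)
 38  000001110000010001101→0 (0)
 39  000011100000100011010→0 (0)
 40  000111000001000110100→0 (0)
 41  001110000010001101000→0 (1)
 42  011100000100011010001→0 (1)
 43  111000001000110100011→1 (0)
 44  110000010001101000110→1 (1)
 45  100000100011010001101→1 (1)
 46  000001000110100011011→0 (0)
 47  000010001101000110110→0 (0)
 48  000100011010001101100→0 (0)
 49  001000110100011011000→0 (1)
 50  010001101000110110001→0 (0)
 51  100011010001101100010→1 (1)
 52  000110100011011000101→0 (0)
 53  001101000110110001010→0 (1)
 54  011010001101100010101→0 (1)
 55  110100011011000101011→1 (1)
 56  101000110110001010111→1 (0)
 57  010001101100010101110→0 (0)
 58  100011011000101011100→1 (1)
 59  000110110001010111001→0 (0)
 60  001101100010101110010→0 (1)

1000111111111011110101011000000010100100000111000001000110100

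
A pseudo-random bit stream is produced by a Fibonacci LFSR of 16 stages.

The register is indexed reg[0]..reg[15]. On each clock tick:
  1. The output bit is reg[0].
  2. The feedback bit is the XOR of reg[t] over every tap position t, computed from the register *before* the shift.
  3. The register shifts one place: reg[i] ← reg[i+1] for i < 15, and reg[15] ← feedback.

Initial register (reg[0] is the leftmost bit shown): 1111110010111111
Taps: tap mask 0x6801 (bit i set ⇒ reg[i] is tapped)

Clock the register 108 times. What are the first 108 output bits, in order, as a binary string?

tick  register→output (feedback)
  0  1111110010111111→1 (0)
  1  1111100101111110→1 (0)
  2  1111001011111100→1 (1)
  3  1110010111111001→1 (0)
  4  1100101111110010→1 (1)
  5  1001011111100101→1 (0)
  6  0010111111001010→0 (1)
  7  0101111110010101→0 (0)
  8  1011111100101010→1 (0)
  9  0111111001010100→0 (0)
 10  1111110010101000→1 (1)
 11  1111100101010001→1 (0)
 12  1111001010100010→1 (0)
 13  1110010101000100→1 (0)
 14  1100101010001000→1 (1)
 15  1001010100010001→1 (0)
 16  0010101000100010→0 (1)
 17  0101010001000101→0 (1)
 18  1010100010001011→1 (0)
 19  0101000100010110→0 (1)
 20  1010001000101101→1 (0)
 21  0100010001011010→0 (0)
 22  1000100010110100→1 (1)
 23  0001000101101001→0 (0)
 24  0010001011010010→0 (0)
 25  0100010110100100→0 (1)
 26  1000101101001001→1 (1)
 27  0001011010010011→0 (0)
 28  0010110100100110→0 (0)
 29  0101101001001100→0 (1)
 30  1011010010011001→1 (0)
 31  0110100100110010→0 (0)
 32  1101001001100100→1 (0)
 33  1010010011001000→1 (1)
 34  0100100110010001→0 (1)
 35  1001001100100011→1 (0)
 36  0010011001000110→0 (0)
 37  0100110010001100→0 (1)
 38  1001100100011001→1 (0)
 39  0011001000110010→0 (0)
 40  0110010001100100→0 (1)
 41  1100100011001001→1 (1)
 42  1001000110010011→1 (1)
 43  0010001100100111→0 (0)
 44  0100011001001110→0 (0)
 45  1000110010011100→1 (1)
 46  0001100100111001→0 (1)
 47  0011001001110011→0 (0)
 48  0110010011100110→0 (0)
 49  1100100111001100→1 (0)
 50  1001001110011000→1 (0)
 51  0010011100110000→0 (1)
 52  0100111001100001→0 (0)
 53  1001110011000010→1 (0)
 54  0011100110000100→0 (1)
 55  0111001100001001→0 (0)
 56  1110011000010010→1 (1)
 57  1100110000100101→1 (0)
 58  1001100001001010→1 (0)
 59  0011000010010100→0 (0)
 60  0110000100101000→0 (0)
 61  1100001001010000→1 (0)
 62  1000010010100000→1 (1)
 63  0000100101000001→0 (0)
 64  0001001010000010→0 (1)
 65  0010010100000101→0 (1)
 66  0100101000001011→0 (1)
 67  1001010000010111→1 (0)
 68  0010100000101110→0 (0)
 69  0101000001011100→0 (0)
 70  1010000010111000→1 (0)
 71  0100000101110000→0 (1)
 72  1000001011100001→1 (1)
 73  0000010111000011→0 (1)
 74  0000101110000111→0 (0)
 75  0001011100001110→0 (0)
 76  0010111000011100→0 (0)
 77  0101110000111000→0 (1)
 78  1011100001110001→1 (0)
 79  0111000011100010→0 (1)
 80  1110000111000101→1 (0)
 81  1100001110001010→1 (0)
 82  1000011100010100→1 (1)
 83  0000111000101001→0 (0)
 84  0001110001010010→0 (0)
 85  0011100010100100→0 (1)
 86  0111000101001001→0 (0)
 87  1110001010010010→1 (1)
 88  1100010100100101→1 (0)
 89  1000101001001010→1 (0)
 90  0001010010010100→0 (0)
 91  0010100100101000→0 (0)
 92  0101001001010000→0 (1)
 93  1010010010100001→1 (1)
 94  0100100101000011→0 (1)
 95  1001001010000111→1 (1)
 96  0010010100001111→0 (0)
 97  0100101000011110→0 (1)
 98  1001010000111101→1 (1)
 99  0010100001111011→0 (0)
100  0101000011110110→0 (1)
101  1010000111101101→1 (0)
102  0100001111011010→0 (0)
103  1000011110110100→1 (1)
104  0000111101101001→0 (0)
105  0001111011010010→0 (0)
106  0011110110100100→0 (1)
107  0111101101001001→0 (0)

111111001011111100101010001000101101001001100100011001001110011000010010100000101110000111000101001001010000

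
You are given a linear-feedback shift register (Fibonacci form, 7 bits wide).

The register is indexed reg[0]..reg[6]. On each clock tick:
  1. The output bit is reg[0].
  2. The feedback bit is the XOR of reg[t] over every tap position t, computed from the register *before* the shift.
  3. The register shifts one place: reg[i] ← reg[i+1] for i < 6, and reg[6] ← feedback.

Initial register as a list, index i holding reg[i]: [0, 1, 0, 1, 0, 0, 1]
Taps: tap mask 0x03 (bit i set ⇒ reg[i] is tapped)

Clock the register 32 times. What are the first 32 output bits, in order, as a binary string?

01010011111010000111000100100110

tick  register→output (feedback)
  0  0101001→0 (1)
  1  1010011→1 (1)
  2  0100111→0 (1)
  3  1001111→1 (1)
  4  0011111→0 (0)
  5  0111110→0 (1)
  6  1111101→1 (0)
  7  1111010→1 (0)
  8  1110100→1 (0)
  9  1101000→1 (0)
 10  1010000→1 (1)
 11  0100001→0 (1)
 12  1000011→1 (1)
 13  0000111→0 (0)
 14  0001110→0 (0)
 15  0011100→0 (0)
 16  0111000→0 (1)
 17  1110001→1 (0)
 18  1100010→1 (0)
 19  1000100→1 (1)
 20  0001001→0 (0)
 21  0010010→0 (0)
 22  0100100→0 (1)
 23  1001001→1 (1)
 24  0010011→0 (0)
 25  0100110→0 (1)
 26  1001101→1 (1)
 27  0011011→0 (0)
 28  0110110→0 (1)
 29  1101101→1 (0)
 30  1011010→1 (1)
 31  0110101→0 (1)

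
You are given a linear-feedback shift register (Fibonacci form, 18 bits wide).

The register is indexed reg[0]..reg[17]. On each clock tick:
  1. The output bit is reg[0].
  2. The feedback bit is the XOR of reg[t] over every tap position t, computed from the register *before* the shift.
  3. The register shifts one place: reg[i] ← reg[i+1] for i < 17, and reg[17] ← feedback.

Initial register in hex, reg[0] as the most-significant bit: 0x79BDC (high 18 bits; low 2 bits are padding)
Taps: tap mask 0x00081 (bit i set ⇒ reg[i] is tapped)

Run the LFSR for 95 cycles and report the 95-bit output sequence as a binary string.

step | reg (before) | out | fb
   0 | 011110011011110111 | 0 | 1
   1 | 111100110111101111 | 1 | 0
   2 | 111001101111011110 | 1 | 1
   3 | 110011011110111101 | 1 | 0
   4 | 100110111101111010 | 1 | 0
   5 | 001101111011110100 | 0 | 1
   6 | 011011110111101001 | 0 | 1
   7 | 110111101111010011 | 1 | 1
   8 | 101111011110100111 | 1 | 0
   9 | 011110111101001110 | 0 | 1
  10 | 111101111010011101 | 1 | 0
  11 | 111011110100111010 | 1 | 0
  12 | 110111101001110100 | 1 | 1
  13 | 101111010011101001 | 1 | 0
  14 | 011110100111010010 | 0 | 0
  15 | 111101001110100100 | 1 | 1
  16 | 111010011101001001 | 1 | 0
  17 | 110100111010010010 | 1 | 0
  18 | 101001110100100100 | 1 | 0
  19 | 010011101001001000 | 0 | 0
  20 | 100111010010010000 | 1 | 0
  21 | 001110100100100000 | 0 | 0
  22 | 011101001001000000 | 0 | 0
  23 | 111010010010000000 | 1 | 0
  24 | 110100100100000000 | 1 | 1
  25 | 101001001000000001 | 1 | 1
  26 | 010010010000000011 | 0 | 1
  27 | 100100100000000111 | 1 | 1
  28 | 001001000000001111 | 0 | 0
  29 | 010010000000011110 | 0 | 0
  30 | 100100000000111100 | 1 | 1
  31 | 001000000001111001 | 0 | 0
  32 | 010000000011110010 | 0 | 0
  33 | 100000000111100100 | 1 | 1
  34 | 000000001111001001 | 0 | 0
  35 | 000000011110010010 | 0 | 1
  36 | 000000111100100101 | 0 | 1
  37 | 000001111001001011 | 0 | 1
  38 | 000011110010010111 | 0 | 1
  39 | 000111100100101111 | 0 | 0
  40 | 001111001001011110 | 0 | 0
  41 | 011110010010111100 | 0 | 1
  42 | 111100100101111001 | 1 | 1
  43 | 111001001011110011 | 1 | 1
  44 | 110010010111100111 | 1 | 0
  45 | 100100101111001110 | 1 | 1
  46 | 001001011110011101 | 0 | 1
  47 | 010010111100111011 | 0 | 1
  48 | 100101111001110111 | 1 | 0
  49 | 001011110011101110 | 0 | 1
  50 | 010111100111011101 | 0 | 0
  51 | 101111001110111010 | 1 | 1
  52 | 011110011101110101 | 0 | 1
  53 | 111100111011101011 | 1 | 0
  54 | 111001110111010110 | 1 | 0
  55 | 110011101110101100 | 1 | 1
  56 | 100111011101011001 | 1 | 0
  57 | 001110111010110010 | 0 | 1
  58 | 011101110101100101 | 0 | 1
  59 | 111011101011001011 | 1 | 1
  60 | 110111010110010111 | 1 | 0
  61 | 101110101100101110 | 1 | 1
  62 | 011101011001011101 | 0 | 1
  63 | 111010110010111011 | 1 | 0
  64 | 110101100101110110 | 1 | 1
  65 | 101011001011101101 | 1 | 1
  66 | 010110010111011011 | 0 | 1
  67 | 101100101110110111 | 1 | 1
  68 | 011001011101101111 | 0 | 1
  69 | 110010111011011111 | 1 | 0
  70 | 100101110110111110 | 1 | 0
  71 | 001011101101111100 | 0 | 0
  72 | 010111011011111000 | 0 | 1
  73 | 101110110111110001 | 1 | 0
  74 | 011101101111100010 | 0 | 0
  75 | 111011011111000100 | 1 | 0
  76 | 110110111110001000 | 1 | 0
  77 | 101101111100010000 | 1 | 0
  78 | 011011111000100000 | 0 | 1
  79 | 110111110001000001 | 1 | 0
  80 | 101111100010000010 | 1 | 1
  81 | 011111000100000101 | 0 | 0
  82 | 111110001000001010 | 1 | 1
  83 | 111100010000010101 | 1 | 0
  84 | 111000100000101010 | 1 | 1
  85 | 110001000001010101 | 1 | 1
  86 | 100010000010101011 | 1 | 1
  87 | 000100000101010111 | 0 | 0
  88 | 001000001010101110 | 0 | 0
  89 | 010000010101011100 | 0 | 1
  90 | 100000101010111001 | 1 | 1
  91 | 000001010101110011 | 0 | 1
  92 | 000010101011100111 | 0 | 0
  93 | 000101010111001110 | 0 | 1
  94 | 001010101110011101 | 0 | 0

01111001101111011110100111010010010000000011110010010111100111011101011001011101101111100010000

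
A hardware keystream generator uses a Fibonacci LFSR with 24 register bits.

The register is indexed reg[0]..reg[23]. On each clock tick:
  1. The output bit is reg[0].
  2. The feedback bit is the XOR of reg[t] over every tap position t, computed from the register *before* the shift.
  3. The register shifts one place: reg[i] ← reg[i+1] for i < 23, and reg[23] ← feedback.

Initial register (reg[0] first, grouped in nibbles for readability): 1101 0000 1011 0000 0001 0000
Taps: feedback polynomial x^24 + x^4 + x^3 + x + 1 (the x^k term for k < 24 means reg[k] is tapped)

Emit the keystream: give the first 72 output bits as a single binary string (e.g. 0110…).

step | reg (before) | out | fb
   0 | 110100001011000000010000 | 1 | 1
   1 | 101000010110000000100001 | 1 | 1
   2 | 010000101100000001000011 | 0 | 1
   3 | 100001011000000010000111 | 1 | 1
   4 | 000010110000000100001111 | 0 | 1
   5 | 000101100000001000011111 | 0 | 1
   6 | 001011000000010000111111 | 0 | 1
   7 | 010110000000100001111111 | 0 | 1
   8 | 101100000001000011111111 | 1 | 0
   9 | 011000000010000111111110 | 0 | 1
  10 | 110000000100001111111101 | 1 | 0
  11 | 100000001000011111111010 | 1 | 1
  12 | 000000010000111111110101 | 0 | 0
  13 | 000000100001111111101010 | 0 | 0
  14 | 000001000011111111010100 | 0 | 0
  15 | 000010000111111110101000 | 0 | 1
  16 | 000100001111111101010001 | 0 | 1
  17 | 001000011111111010100011 | 0 | 0
  18 | 010000111111110101000110 | 0 | 1
  19 | 100001111111101010001101 | 1 | 1
  20 | 000011111111010100011011 | 0 | 1
  21 | 000111111110101000110111 | 0 | 0
  22 | 001111111101010001101110 | 0 | 0
  23 | 011111111010100011011100 | 0 | 1
  24 | 111111110101000110111001 | 1 | 0
  25 | 111111101010001101110010 | 1 | 0
  26 | 111111010100011011100100 | 1 | 0
  27 | 111110101000110111001000 | 1 | 0
  28 | 111101010001101110010000 | 1 | 1
  29 | 111010100011011100100001 | 1 | 1
  30 | 110101000110111001000011 | 1 | 1
  31 | 101010001101110010000111 | 1 | 0
  32 | 010100011011100100001110 | 0 | 0
  33 | 101000110111001000011100 | 1 | 1
  34 | 010001101110010000111001 | 0 | 1
  35 | 100011011100100001110011 | 1 | 0
  36 | 000110111001000011100110 | 0 | 0
  37 | 001101110010000111001100 | 0 | 1
  38 | 011011100100001110011001 | 0 | 0
  39 | 110111001000011100110010 | 1 | 0
  40 | 101110010000111001100100 | 1 | 1
  41 | 011100100001110011001001 | 0 | 0
  42 | 111001000011100110010010 | 1 | 0
  43 | 110010000111001100100100 | 1 | 1
  44 | 100100001110011001001001 | 1 | 0
  45 | 001000011100110010010010 | 0 | 0
  46 | 010000111001100100100100 | 0 | 1
  47 | 100001110011001001001001 | 1 | 1
  48 | 000011100110010010010011 | 0 | 1
  49 | 000111001100100100100111 | 0 | 0
  50 | 001110011001001001001110 | 0 | 0
  51 | 011100110010010010011100 | 0 | 0
  52 | 111001100100100100111000 | 1 | 0
  53 | 110011001001001001110000 | 1 | 1
  54 | 100110010010010011100001 | 1 | 1
  55 | 001100100100100111000011 | 0 | 1
  56 | 011001001001001110000111 | 0 | 1
  57 | 110010010010011100001111 | 1 | 1
  58 | 100100100100111000011111 | 1 | 0
  59 | 001001001001110000111110 | 0 | 0
  60 | 010010010011100001111100 | 0 | 0
  61 | 100100100111000011111000 | 1 | 0
  62 | 001001001110000111110000 | 0 | 0
  63 | 010010011100001111100000 | 0 | 0
  64 | 100100111000011111000000 | 1 | 0
  65 | 001001110000111110000000 | 0 | 0
  66 | 010011100001111100000000 | 0 | 0
  67 | 100111000011111000000000 | 1 | 1
  68 | 001110000111110000000001 | 0 | 0
  69 | 011100001111100000000010 | 0 | 0
  70 | 111000011111000000000100 | 1 | 0
  71 | 110000111110000000001000 | 1 | 0

110100001011000000010000111111110101000110111001000011100110010010010011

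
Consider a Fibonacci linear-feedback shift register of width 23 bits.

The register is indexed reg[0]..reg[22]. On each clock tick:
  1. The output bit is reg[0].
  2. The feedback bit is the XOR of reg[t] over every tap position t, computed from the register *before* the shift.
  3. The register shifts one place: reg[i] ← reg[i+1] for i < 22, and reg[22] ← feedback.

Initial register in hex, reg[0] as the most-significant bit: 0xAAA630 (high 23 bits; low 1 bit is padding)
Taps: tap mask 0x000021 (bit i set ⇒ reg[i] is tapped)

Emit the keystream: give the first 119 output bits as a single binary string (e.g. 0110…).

10101010101001100011000111111100110000000001110011001001100001110000101111110010110011001110101101010110101000110000001

tick  register→output (feedback)
  0  10101010101001100011000→1 (1)
  1  01010101010011000110001→0 (1)
  2  10101010100110001100011→1 (1)
  3  01010101001100011000111→0 (1)
  4  10101010011000110001111→1 (1)
  5  01010100110001100011111→0 (1)
  6  10101001100011000111111→1 (1)
  7  01010011000110001111111→0 (0)
  8  10100110001100011111110→1 (0)
  9  01001100011000111111100→0 (1)
 10  10011000110001111111001→1 (1)
 11  00110001100011111110011→0 (0)
 12  01100011000111111100110→0 (0)
 13  11000110001111111001100→1 (0)
 14  10001100011111110011000→1 (0)
 15  00011000111111100110000→0 (0)
 16  00110001111111001100000→0 (0)
 17  01100011111110011000000→0 (0)
 18  11000111111100110000000→1 (0)
 19  10001111111001100000000→1 (0)
 20  00011111110011000000000→0 (1)
 21  00111111100110000000001→0 (1)
 22  01111111001100000000011→0 (1)
 23  11111110011000000000111→1 (0)
 24  11111100110000000001110→1 (0)
 25  11111001100000000011100→1 (1)
 26  11110011000000000111001→1 (1)
 27  11100110000000001110011→1 (0)
 28  11001100000000011100110→1 (0)
 29  10011000000000111001100→1 (1)
 30  00110000000001110011001→0 (0)
 31  01100000000011100110010→0 (0)
 32  11000000000111001100100→1 (1)
 33  10000000001110011001001→1 (1)
 34  00000000011100110010011→0 (0)
 35  00000000111001100100110→0 (0)
 36  00000001110011001001100→0 (0)
 37  00000011100110010011000→0 (0)
 38  00000111001100100110000→0 (1)
 39  00001110011001001100001→0 (1)
 40  00011100110010011000011→0 (1)
 41  00111001100100110000111→0 (0)
 42  01110011001001100001110→0 (0)
 43  11100110010011000011100→1 (0)
 44  11001100100110000111000→1 (0)
 45  10011001001100001110000→1 (1)
 46  00110010011000011100001→0 (0)
 47  01100100110000111000010→0 (1)
 48  11001001100001110000101→1 (1)
 49  10010011000011100001011→1 (1)
 50  00100110000111000010111→0 (1)
 51  01001100001110000101111→0 (1)
 52  10011000011100001011111→1 (1)
 53  00110000111000010111111→0 (0)
 54  01100001110000101111110→0 (0)
 55  11000011100001011111100→1 (1)
 56  10000111000010111111001→1 (0)
 57  00001110000101111110010→0 (1)
 58  00011100001011111100101→0 (1)
 59  00111000010111111001011→0 (0)
 60  01110000101111110010110→0 (0)
 61  11100001011111100101100→1 (1)
 62  11000010111111001011001→1 (1)
 63  10000101111110010110011→1 (0)
 64  00001011111100101100110→0 (0)
 65  00010111111001011001100→0 (1)
 66  00101111110010110011001→0 (1)
 67  01011111100101100110011→0 (1)
 68  10111111001011001100111→1 (0)
 69  01111110010110011001110→0 (1)
 70  11111100101100110011101→1 (0)
 71  11111001011001100111010→1 (1)
 72  11110010110011001110101→1 (1)
 73  11100101100110011101011→1 (0)
 74  11001011001100111010110→1 (1)
 75  10010110011001110101101→1 (0)
 76  00101100110011101011010→0 (1)
 77  01011001100111010110101→0 (0)
 78  10110011001110101101010→1 (1)
 79  01100110011101011010101→0 (1)
 80  11001100111010110101011→1 (0)
 81  10011001110101101010110→1 (1)
 82  00110011101011010101101→0 (0)
 83  01100111010110101011010→0 (1)
 84  11001110101101010110101→1 (0)
 85  10011101011010101101010→1 (0)
 86  00111010110101011010100→0 (0)
 87  01110101101010110101000→0 (1)
 88  11101011010101101010001→1 (1)
 89  11010110101011010100011→1 (0)
 90  10101101010110101000110→1 (0)
 91  01011010101101010001100→0 (0)
 92  10110101011010100011000→1 (0)
 93  01101010110101000110000→0 (0)
 94  11010101101010001100000→1 (0)
 95  10101011010100011000000→1 (1)
 96  01010110101000110000001→0 (1)
 97  10101101010001100000011→1 (0)
 98  01011010100011000000110→0 (0)
 99  10110101000110000001100→1 (0)
100  01101010001100000011000→0 (0)
101  11010100011000000110000→1 (0)
102  10101000110000001100000→1 (1)
103  01010001100000011000001→0 (0)
104  10100011000000110000010→1 (1)
105  01000110000001100000101→0 (1)
106  10001100000011000001011→1 (0)
107  00011000000110000010110→0 (0)
108  00110000001100000101100→0 (0)
109  01100000011000001011000→0 (0)
110  11000000110000010110000→1 (1)
111  10000001100000101100001→1 (1)
112  00000011000001011000011→0 (0)
113  00000110000010110000110→0 (1)
114  00001100000101100001101→0 (1)
115  00011000001011000011011→0 (0)
116  00110000010110000110110→0 (0)
117  01100000101100001101100→0 (0)
118  11000001011000011011000→1 (1)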